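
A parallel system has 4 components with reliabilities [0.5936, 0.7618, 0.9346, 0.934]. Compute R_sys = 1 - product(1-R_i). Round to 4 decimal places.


Components: [0.5936, 0.7618, 0.9346, 0.934]
(1 - 0.5936) = 0.4064, running product = 0.4064
(1 - 0.7618) = 0.2382, running product = 0.0968
(1 - 0.9346) = 0.0654, running product = 0.0063
(1 - 0.934) = 0.066, running product = 0.0004
Product of (1-R_i) = 0.0004
R_sys = 1 - 0.0004 = 0.9996

0.9996


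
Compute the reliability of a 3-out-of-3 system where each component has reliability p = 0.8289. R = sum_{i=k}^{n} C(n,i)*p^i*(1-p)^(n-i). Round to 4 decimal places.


k = 3, n = 3, p = 0.8289
i=3: C(3,3)=1 * 0.8289^3 * 0.1711^0 = 0.5695
R = sum of terms = 0.5695

0.5695


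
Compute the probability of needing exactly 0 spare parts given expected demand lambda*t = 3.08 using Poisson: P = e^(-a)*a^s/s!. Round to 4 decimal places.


a = 3.08, s = 0
e^(-a) = e^(-3.08) = 0.046
a^s = 3.08^0 = 1.0
s! = 1
P = 0.046 * 1.0 / 1
P = 0.046

0.046


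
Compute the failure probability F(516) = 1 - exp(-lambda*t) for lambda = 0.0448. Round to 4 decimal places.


lambda = 0.0448, t = 516
lambda * t = 23.1168
exp(-23.1168) = 0.0
F(t) = 1 - 0.0
F(t) = 1.0

1.0


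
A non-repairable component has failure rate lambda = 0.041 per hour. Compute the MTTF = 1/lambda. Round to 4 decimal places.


lambda = 0.041
MTTF = 1 / 0.041
MTTF = 24.3902

24.3902


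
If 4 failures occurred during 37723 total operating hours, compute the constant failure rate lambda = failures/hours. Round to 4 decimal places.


failures = 4
total_hours = 37723
lambda = 4 / 37723
lambda = 0.0001

0.0001


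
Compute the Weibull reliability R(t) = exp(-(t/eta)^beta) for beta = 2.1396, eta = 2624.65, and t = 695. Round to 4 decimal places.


beta = 2.1396, eta = 2624.65, t = 695
t/eta = 695 / 2624.65 = 0.2648
(t/eta)^beta = 0.2648^2.1396 = 0.0582
R(t) = exp(-0.0582)
R(t) = 0.9434

0.9434


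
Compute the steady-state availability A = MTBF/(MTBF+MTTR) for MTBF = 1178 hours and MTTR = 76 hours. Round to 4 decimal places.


MTBF = 1178
MTTR = 76
MTBF + MTTR = 1254
A = 1178 / 1254
A = 0.9394

0.9394


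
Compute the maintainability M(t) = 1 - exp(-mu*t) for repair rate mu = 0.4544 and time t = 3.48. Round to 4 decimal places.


mu = 0.4544, t = 3.48
mu * t = 0.4544 * 3.48 = 1.5813
exp(-1.5813) = 0.2057
M(t) = 1 - 0.2057
M(t) = 0.7943

0.7943


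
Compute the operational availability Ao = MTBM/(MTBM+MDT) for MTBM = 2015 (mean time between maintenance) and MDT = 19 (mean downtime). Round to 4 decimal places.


MTBM = 2015
MDT = 19
MTBM + MDT = 2034
Ao = 2015 / 2034
Ao = 0.9907

0.9907


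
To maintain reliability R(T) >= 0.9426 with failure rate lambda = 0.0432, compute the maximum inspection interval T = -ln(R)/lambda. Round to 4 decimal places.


R_target = 0.9426
lambda = 0.0432
-ln(0.9426) = 0.0591
T = 0.0591 / 0.0432
T = 1.3684

1.3684


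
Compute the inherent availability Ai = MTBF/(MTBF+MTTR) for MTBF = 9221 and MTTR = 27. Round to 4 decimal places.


MTBF = 9221
MTTR = 27
MTBF + MTTR = 9248
Ai = 9221 / 9248
Ai = 0.9971

0.9971


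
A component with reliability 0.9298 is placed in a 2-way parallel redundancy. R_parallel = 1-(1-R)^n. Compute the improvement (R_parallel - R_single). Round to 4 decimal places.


R_single = 0.9298, n = 2
1 - R_single = 0.0702
(1 - R_single)^n = 0.0702^2 = 0.0049
R_parallel = 1 - 0.0049 = 0.9951
Improvement = 0.9951 - 0.9298
Improvement = 0.0653

0.0653


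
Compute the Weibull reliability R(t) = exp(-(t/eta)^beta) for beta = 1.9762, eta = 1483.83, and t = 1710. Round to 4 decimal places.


beta = 1.9762, eta = 1483.83, t = 1710
t/eta = 1710 / 1483.83 = 1.1524
(t/eta)^beta = 1.1524^1.9762 = 1.3236
R(t) = exp(-1.3236)
R(t) = 0.2662

0.2662


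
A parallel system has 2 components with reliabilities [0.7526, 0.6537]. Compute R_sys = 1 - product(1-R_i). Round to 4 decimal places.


Components: [0.7526, 0.6537]
(1 - 0.7526) = 0.2474, running product = 0.2474
(1 - 0.6537) = 0.3463, running product = 0.0857
Product of (1-R_i) = 0.0857
R_sys = 1 - 0.0857 = 0.9143

0.9143


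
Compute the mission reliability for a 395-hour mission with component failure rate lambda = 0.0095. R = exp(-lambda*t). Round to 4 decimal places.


lambda = 0.0095
mission_time = 395
lambda * t = 0.0095 * 395 = 3.7525
R = exp(-3.7525)
R = 0.0235

0.0235


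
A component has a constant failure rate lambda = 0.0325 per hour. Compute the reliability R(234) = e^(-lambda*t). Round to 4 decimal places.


lambda = 0.0325
t = 234
lambda * t = 7.605
R(t) = e^(-7.605)
R(t) = 0.0005

0.0005


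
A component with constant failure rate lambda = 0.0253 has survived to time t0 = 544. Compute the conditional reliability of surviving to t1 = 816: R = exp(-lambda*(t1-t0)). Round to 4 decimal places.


lambda = 0.0253
t0 = 544, t1 = 816
t1 - t0 = 272
lambda * (t1-t0) = 0.0253 * 272 = 6.8816
R = exp(-6.8816)
R = 0.001

0.001


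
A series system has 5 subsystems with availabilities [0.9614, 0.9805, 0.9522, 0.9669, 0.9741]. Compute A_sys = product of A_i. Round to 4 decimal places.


Subsystems: [0.9614, 0.9805, 0.9522, 0.9669, 0.9741]
After subsystem 1 (A=0.9614): product = 0.9614
After subsystem 2 (A=0.9805): product = 0.9427
After subsystem 3 (A=0.9522): product = 0.8976
After subsystem 4 (A=0.9669): product = 0.8679
After subsystem 5 (A=0.9741): product = 0.8454
A_sys = 0.8454

0.8454


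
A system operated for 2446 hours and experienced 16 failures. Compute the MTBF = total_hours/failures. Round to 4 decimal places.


total_hours = 2446
failures = 16
MTBF = 2446 / 16
MTBF = 152.875

152.875


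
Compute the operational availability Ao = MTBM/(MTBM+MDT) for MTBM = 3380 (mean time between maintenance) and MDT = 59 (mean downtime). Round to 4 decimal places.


MTBM = 3380
MDT = 59
MTBM + MDT = 3439
Ao = 3380 / 3439
Ao = 0.9828

0.9828


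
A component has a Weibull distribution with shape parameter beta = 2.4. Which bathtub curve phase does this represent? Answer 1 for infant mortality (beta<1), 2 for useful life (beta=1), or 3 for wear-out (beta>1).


beta = 2.4
Compare beta to 1:
beta < 1 => infant mortality (phase 1)
beta = 1 => useful life (phase 2)
beta > 1 => wear-out (phase 3)
Since beta = 2.4, this is wear-out (increasing failure rate)
Phase = 3

3


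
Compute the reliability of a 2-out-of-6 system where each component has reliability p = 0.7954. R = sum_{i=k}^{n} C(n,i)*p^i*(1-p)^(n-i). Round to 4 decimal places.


k = 2, n = 6, p = 0.7954
i=2: C(6,2)=15 * 0.7954^2 * 0.2046^4 = 0.0166
i=3: C(6,3)=20 * 0.7954^3 * 0.2046^3 = 0.0862
i=4: C(6,4)=15 * 0.7954^4 * 0.2046^2 = 0.2513
i=5: C(6,5)=6 * 0.7954^5 * 0.2046^1 = 0.3908
i=6: C(6,6)=1 * 0.7954^6 * 0.2046^0 = 0.2532
R = sum of terms = 0.9982

0.9982


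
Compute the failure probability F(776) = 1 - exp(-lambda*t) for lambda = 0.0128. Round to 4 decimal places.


lambda = 0.0128, t = 776
lambda * t = 9.9328
exp(-9.9328) = 0.0
F(t) = 1 - 0.0
F(t) = 1.0

1.0


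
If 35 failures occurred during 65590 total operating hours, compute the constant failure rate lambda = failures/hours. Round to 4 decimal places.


failures = 35
total_hours = 65590
lambda = 35 / 65590
lambda = 0.0005

0.0005


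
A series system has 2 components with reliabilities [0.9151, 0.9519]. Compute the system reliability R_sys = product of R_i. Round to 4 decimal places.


Components: [0.9151, 0.9519]
After component 1 (R=0.9151): product = 0.9151
After component 2 (R=0.9519): product = 0.8711
R_sys = 0.8711

0.8711


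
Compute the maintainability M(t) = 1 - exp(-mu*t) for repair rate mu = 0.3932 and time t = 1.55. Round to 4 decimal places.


mu = 0.3932, t = 1.55
mu * t = 0.3932 * 1.55 = 0.6095
exp(-0.6095) = 0.5436
M(t) = 1 - 0.5436
M(t) = 0.4564

0.4564


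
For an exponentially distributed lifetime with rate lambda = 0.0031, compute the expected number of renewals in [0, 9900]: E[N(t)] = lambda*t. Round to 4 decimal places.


lambda = 0.0031
t = 9900
E[N(t)] = lambda * t
E[N(t)] = 0.0031 * 9900
E[N(t)] = 30.69

30.69


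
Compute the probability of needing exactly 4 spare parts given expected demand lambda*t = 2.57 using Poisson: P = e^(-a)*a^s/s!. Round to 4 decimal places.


a = 2.57, s = 4
e^(-a) = e^(-2.57) = 0.0765
a^s = 2.57^4 = 43.6247
s! = 24
P = 0.0765 * 43.6247 / 24
P = 0.1391

0.1391


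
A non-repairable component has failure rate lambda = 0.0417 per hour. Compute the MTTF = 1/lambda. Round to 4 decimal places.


lambda = 0.0417
MTTF = 1 / 0.0417
MTTF = 23.9808

23.9808


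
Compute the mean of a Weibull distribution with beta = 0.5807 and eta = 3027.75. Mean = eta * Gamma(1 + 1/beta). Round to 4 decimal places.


beta = 0.5807, eta = 3027.75
1/beta = 1.7221
1 + 1/beta = 2.7221
Gamma(2.7221) = 1.5722
Mean = 3027.75 * 1.5722
Mean = 4760.3704

4760.3704


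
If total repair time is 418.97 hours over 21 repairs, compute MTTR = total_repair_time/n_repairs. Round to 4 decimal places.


total_repair_time = 418.97
n_repairs = 21
MTTR = 418.97 / 21
MTTR = 19.951

19.951


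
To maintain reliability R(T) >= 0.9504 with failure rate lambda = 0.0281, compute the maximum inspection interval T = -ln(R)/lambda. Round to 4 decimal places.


R_target = 0.9504
lambda = 0.0281
-ln(0.9504) = 0.0509
T = 0.0509 / 0.0281
T = 1.8104

1.8104


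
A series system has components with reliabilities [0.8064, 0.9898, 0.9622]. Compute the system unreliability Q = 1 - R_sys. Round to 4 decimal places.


Components: [0.8064, 0.9898, 0.9622]
After component 1: product = 0.8064
After component 2: product = 0.7982
After component 3: product = 0.768
R_sys = 0.768
Q = 1 - 0.768 = 0.232

0.232


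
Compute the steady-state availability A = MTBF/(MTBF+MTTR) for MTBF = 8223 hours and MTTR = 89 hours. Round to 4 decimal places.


MTBF = 8223
MTTR = 89
MTBF + MTTR = 8312
A = 8223 / 8312
A = 0.9893

0.9893


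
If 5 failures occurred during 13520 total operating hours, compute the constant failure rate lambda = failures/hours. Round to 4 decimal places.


failures = 5
total_hours = 13520
lambda = 5 / 13520
lambda = 0.0004

0.0004


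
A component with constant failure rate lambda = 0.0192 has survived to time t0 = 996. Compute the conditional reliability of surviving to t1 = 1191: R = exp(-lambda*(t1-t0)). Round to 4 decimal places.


lambda = 0.0192
t0 = 996, t1 = 1191
t1 - t0 = 195
lambda * (t1-t0) = 0.0192 * 195 = 3.744
R = exp(-3.744)
R = 0.0237

0.0237


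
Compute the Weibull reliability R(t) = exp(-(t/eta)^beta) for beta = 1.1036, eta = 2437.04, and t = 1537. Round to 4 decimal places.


beta = 1.1036, eta = 2437.04, t = 1537
t/eta = 1537 / 2437.04 = 0.6307
(t/eta)^beta = 0.6307^1.1036 = 0.6013
R(t) = exp(-0.6013)
R(t) = 0.5481

0.5481


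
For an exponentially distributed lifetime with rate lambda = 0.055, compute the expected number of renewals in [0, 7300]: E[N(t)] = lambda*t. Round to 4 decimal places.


lambda = 0.055
t = 7300
E[N(t)] = lambda * t
E[N(t)] = 0.055 * 7300
E[N(t)] = 401.5

401.5


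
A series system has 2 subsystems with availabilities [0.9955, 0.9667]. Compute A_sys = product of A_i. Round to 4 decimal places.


Subsystems: [0.9955, 0.9667]
After subsystem 1 (A=0.9955): product = 0.9955
After subsystem 2 (A=0.9667): product = 0.9623
A_sys = 0.9623

0.9623


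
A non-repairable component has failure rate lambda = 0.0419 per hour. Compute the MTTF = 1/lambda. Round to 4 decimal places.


lambda = 0.0419
MTTF = 1 / 0.0419
MTTF = 23.8663

23.8663


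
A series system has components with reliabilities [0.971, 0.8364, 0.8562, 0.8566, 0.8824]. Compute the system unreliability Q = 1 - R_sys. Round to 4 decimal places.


Components: [0.971, 0.8364, 0.8562, 0.8566, 0.8824]
After component 1: product = 0.971
After component 2: product = 0.8121
After component 3: product = 0.6954
After component 4: product = 0.5956
After component 5: product = 0.5256
R_sys = 0.5256
Q = 1 - 0.5256 = 0.4744

0.4744


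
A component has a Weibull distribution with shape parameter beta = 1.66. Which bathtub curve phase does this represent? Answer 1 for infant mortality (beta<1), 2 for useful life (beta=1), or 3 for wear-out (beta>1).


beta = 1.66
Compare beta to 1:
beta < 1 => infant mortality (phase 1)
beta = 1 => useful life (phase 2)
beta > 1 => wear-out (phase 3)
Since beta = 1.66, this is wear-out (increasing failure rate)
Phase = 3

3


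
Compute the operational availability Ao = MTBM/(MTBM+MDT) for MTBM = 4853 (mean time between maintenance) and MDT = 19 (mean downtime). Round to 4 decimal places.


MTBM = 4853
MDT = 19
MTBM + MDT = 4872
Ao = 4853 / 4872
Ao = 0.9961

0.9961


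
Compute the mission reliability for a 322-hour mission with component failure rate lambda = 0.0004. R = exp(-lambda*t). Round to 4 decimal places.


lambda = 0.0004
mission_time = 322
lambda * t = 0.0004 * 322 = 0.1288
R = exp(-0.1288)
R = 0.8791

0.8791


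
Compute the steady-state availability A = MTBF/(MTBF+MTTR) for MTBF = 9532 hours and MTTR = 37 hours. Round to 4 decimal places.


MTBF = 9532
MTTR = 37
MTBF + MTTR = 9569
A = 9532 / 9569
A = 0.9961

0.9961


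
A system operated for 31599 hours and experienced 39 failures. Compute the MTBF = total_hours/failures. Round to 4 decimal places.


total_hours = 31599
failures = 39
MTBF = 31599 / 39
MTBF = 810.2308

810.2308


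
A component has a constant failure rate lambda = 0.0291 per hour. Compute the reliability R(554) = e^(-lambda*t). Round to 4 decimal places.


lambda = 0.0291
t = 554
lambda * t = 16.1214
R(t) = e^(-16.1214)
R(t) = 0.0

0.0


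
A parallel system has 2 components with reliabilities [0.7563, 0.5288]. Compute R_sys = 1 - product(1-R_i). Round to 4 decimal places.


Components: [0.7563, 0.5288]
(1 - 0.7563) = 0.2437, running product = 0.2437
(1 - 0.5288) = 0.4712, running product = 0.1148
Product of (1-R_i) = 0.1148
R_sys = 1 - 0.1148 = 0.8852

0.8852


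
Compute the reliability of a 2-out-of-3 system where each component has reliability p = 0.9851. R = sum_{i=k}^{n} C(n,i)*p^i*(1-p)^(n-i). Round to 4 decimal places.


k = 2, n = 3, p = 0.9851
i=2: C(3,2)=3 * 0.9851^2 * 0.0149^1 = 0.0434
i=3: C(3,3)=1 * 0.9851^3 * 0.0149^0 = 0.956
R = sum of terms = 0.9993

0.9993


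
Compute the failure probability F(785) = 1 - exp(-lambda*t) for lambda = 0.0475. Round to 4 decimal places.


lambda = 0.0475, t = 785
lambda * t = 37.2875
exp(-37.2875) = 0.0
F(t) = 1 - 0.0
F(t) = 1.0

1.0


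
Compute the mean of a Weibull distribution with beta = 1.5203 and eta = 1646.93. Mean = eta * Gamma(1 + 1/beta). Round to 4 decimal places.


beta = 1.5203, eta = 1646.93
1/beta = 0.6578
1 + 1/beta = 1.6578
Gamma(1.6578) = 0.9013
Mean = 1646.93 * 0.9013
Mean = 1484.4026

1484.4026


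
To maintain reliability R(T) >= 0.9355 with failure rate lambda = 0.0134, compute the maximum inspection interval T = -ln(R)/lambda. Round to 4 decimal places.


R_target = 0.9355
lambda = 0.0134
-ln(0.9355) = 0.0667
T = 0.0667 / 0.0134
T = 4.9757

4.9757


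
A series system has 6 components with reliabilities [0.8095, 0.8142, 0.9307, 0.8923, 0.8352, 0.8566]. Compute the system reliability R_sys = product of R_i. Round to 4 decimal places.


Components: [0.8095, 0.8142, 0.9307, 0.8923, 0.8352, 0.8566]
After component 1 (R=0.8095): product = 0.8095
After component 2 (R=0.8142): product = 0.6591
After component 3 (R=0.9307): product = 0.6134
After component 4 (R=0.8923): product = 0.5474
After component 5 (R=0.8352): product = 0.4572
After component 6 (R=0.8566): product = 0.3916
R_sys = 0.3916

0.3916


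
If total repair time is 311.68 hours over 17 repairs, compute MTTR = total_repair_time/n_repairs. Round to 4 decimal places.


total_repair_time = 311.68
n_repairs = 17
MTTR = 311.68 / 17
MTTR = 18.3341

18.3341


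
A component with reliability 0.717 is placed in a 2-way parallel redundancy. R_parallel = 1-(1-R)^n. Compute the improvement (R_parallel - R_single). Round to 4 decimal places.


R_single = 0.717, n = 2
1 - R_single = 0.283
(1 - R_single)^n = 0.283^2 = 0.0801
R_parallel = 1 - 0.0801 = 0.9199
Improvement = 0.9199 - 0.717
Improvement = 0.2029

0.2029


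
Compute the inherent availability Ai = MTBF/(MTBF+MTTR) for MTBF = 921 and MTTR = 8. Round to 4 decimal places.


MTBF = 921
MTTR = 8
MTBF + MTTR = 929
Ai = 921 / 929
Ai = 0.9914

0.9914


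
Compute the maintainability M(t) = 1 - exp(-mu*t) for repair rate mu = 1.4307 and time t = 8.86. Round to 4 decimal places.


mu = 1.4307, t = 8.86
mu * t = 1.4307 * 8.86 = 12.676
exp(-12.676) = 0.0
M(t) = 1 - 0.0
M(t) = 1.0

1.0


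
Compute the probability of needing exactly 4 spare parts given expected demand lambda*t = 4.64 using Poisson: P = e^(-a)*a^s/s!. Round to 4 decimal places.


a = 4.64, s = 4
e^(-a) = e^(-4.64) = 0.0097
a^s = 4.64^4 = 463.5237
s! = 24
P = 0.0097 * 463.5237 / 24
P = 0.1865

0.1865


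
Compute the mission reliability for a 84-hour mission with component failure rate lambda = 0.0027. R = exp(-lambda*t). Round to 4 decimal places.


lambda = 0.0027
mission_time = 84
lambda * t = 0.0027 * 84 = 0.2268
R = exp(-0.2268)
R = 0.7971

0.7971


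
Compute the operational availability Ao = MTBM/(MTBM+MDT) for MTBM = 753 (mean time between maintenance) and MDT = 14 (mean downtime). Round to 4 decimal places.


MTBM = 753
MDT = 14
MTBM + MDT = 767
Ao = 753 / 767
Ao = 0.9817

0.9817


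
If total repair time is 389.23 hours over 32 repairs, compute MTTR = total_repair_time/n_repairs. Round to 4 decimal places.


total_repair_time = 389.23
n_repairs = 32
MTTR = 389.23 / 32
MTTR = 12.1634

12.1634


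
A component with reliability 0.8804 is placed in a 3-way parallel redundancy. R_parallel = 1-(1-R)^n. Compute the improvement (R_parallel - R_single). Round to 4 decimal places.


R_single = 0.8804, n = 3
1 - R_single = 0.1196
(1 - R_single)^n = 0.1196^3 = 0.0017
R_parallel = 1 - 0.0017 = 0.9983
Improvement = 0.9983 - 0.8804
Improvement = 0.1179

0.1179


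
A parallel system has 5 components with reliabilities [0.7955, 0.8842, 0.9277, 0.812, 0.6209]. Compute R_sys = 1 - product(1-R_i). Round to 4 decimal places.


Components: [0.7955, 0.8842, 0.9277, 0.812, 0.6209]
(1 - 0.7955) = 0.2045, running product = 0.2045
(1 - 0.8842) = 0.1158, running product = 0.0237
(1 - 0.9277) = 0.0723, running product = 0.0017
(1 - 0.812) = 0.188, running product = 0.0003
(1 - 0.6209) = 0.3791, running product = 0.0001
Product of (1-R_i) = 0.0001
R_sys = 1 - 0.0001 = 0.9999

0.9999


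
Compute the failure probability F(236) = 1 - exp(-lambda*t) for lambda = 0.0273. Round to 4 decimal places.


lambda = 0.0273, t = 236
lambda * t = 6.4428
exp(-6.4428) = 0.0016
F(t) = 1 - 0.0016
F(t) = 0.9984

0.9984


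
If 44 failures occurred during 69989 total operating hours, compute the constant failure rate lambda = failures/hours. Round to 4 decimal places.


failures = 44
total_hours = 69989
lambda = 44 / 69989
lambda = 0.0006

0.0006


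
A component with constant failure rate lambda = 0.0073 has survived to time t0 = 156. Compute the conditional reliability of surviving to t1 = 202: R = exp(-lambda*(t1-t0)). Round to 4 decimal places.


lambda = 0.0073
t0 = 156, t1 = 202
t1 - t0 = 46
lambda * (t1-t0) = 0.0073 * 46 = 0.3358
R = exp(-0.3358)
R = 0.7148

0.7148


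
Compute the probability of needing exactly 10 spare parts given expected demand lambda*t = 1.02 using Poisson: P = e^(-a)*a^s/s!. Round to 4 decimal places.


a = 1.02, s = 10
e^(-a) = e^(-1.02) = 0.3606
a^s = 1.02^10 = 1.219
s! = 3628800
P = 0.3606 * 1.219 / 3628800
P = 0.0

0.0


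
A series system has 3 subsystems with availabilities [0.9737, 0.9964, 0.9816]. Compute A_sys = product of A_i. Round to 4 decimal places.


Subsystems: [0.9737, 0.9964, 0.9816]
After subsystem 1 (A=0.9737): product = 0.9737
After subsystem 2 (A=0.9964): product = 0.9702
After subsystem 3 (A=0.9816): product = 0.9523
A_sys = 0.9523

0.9523


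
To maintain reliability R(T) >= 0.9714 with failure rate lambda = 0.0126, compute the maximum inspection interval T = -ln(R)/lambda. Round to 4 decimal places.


R_target = 0.9714
lambda = 0.0126
-ln(0.9714) = 0.029
T = 0.029 / 0.0126
T = 2.3029

2.3029


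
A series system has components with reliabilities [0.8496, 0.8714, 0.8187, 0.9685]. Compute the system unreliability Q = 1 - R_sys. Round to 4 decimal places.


Components: [0.8496, 0.8714, 0.8187, 0.9685]
After component 1: product = 0.8496
After component 2: product = 0.7403
After component 3: product = 0.6061
After component 4: product = 0.587
R_sys = 0.587
Q = 1 - 0.587 = 0.413

0.413


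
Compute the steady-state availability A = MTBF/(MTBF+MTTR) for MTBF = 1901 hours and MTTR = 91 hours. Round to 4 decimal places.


MTBF = 1901
MTTR = 91
MTBF + MTTR = 1992
A = 1901 / 1992
A = 0.9543

0.9543


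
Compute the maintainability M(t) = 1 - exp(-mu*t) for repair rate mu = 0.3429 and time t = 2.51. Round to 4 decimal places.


mu = 0.3429, t = 2.51
mu * t = 0.3429 * 2.51 = 0.8607
exp(-0.8607) = 0.4229
M(t) = 1 - 0.4229
M(t) = 0.5771

0.5771


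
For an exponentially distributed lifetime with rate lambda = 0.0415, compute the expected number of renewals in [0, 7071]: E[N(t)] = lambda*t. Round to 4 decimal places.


lambda = 0.0415
t = 7071
E[N(t)] = lambda * t
E[N(t)] = 0.0415 * 7071
E[N(t)] = 293.4465

293.4465


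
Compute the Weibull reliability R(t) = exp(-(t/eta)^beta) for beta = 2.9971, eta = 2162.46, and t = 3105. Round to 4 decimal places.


beta = 2.9971, eta = 2162.46, t = 3105
t/eta = 3105 / 2162.46 = 1.4359
(t/eta)^beta = 1.4359^2.9971 = 2.9572
R(t) = exp(-2.9572)
R(t) = 0.052

0.052


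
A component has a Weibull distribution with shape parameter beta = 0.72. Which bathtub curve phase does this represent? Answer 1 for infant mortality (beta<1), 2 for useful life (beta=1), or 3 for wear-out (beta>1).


beta = 0.72
Compare beta to 1:
beta < 1 => infant mortality (phase 1)
beta = 1 => useful life (phase 2)
beta > 1 => wear-out (phase 3)
Since beta = 0.72, this is infant mortality (decreasing failure rate)
Phase = 1

1


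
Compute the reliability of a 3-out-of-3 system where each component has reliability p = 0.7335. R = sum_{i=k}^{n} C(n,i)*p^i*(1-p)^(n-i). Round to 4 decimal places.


k = 3, n = 3, p = 0.7335
i=3: C(3,3)=1 * 0.7335^3 * 0.2665^0 = 0.3946
R = sum of terms = 0.3946

0.3946


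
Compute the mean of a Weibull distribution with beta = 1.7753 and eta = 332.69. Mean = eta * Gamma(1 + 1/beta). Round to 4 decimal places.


beta = 1.7753, eta = 332.69
1/beta = 0.5633
1 + 1/beta = 1.5633
Gamma(1.5633) = 0.8899
Mean = 332.69 * 0.8899
Mean = 296.0641

296.0641


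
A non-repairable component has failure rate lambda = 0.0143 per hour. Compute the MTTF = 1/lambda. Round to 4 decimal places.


lambda = 0.0143
MTTF = 1 / 0.0143
MTTF = 69.9301

69.9301


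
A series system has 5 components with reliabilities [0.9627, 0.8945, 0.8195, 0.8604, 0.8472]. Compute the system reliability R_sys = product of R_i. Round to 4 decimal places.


Components: [0.9627, 0.8945, 0.8195, 0.8604, 0.8472]
After component 1 (R=0.9627): product = 0.9627
After component 2 (R=0.8945): product = 0.8611
After component 3 (R=0.8195): product = 0.7057
After component 4 (R=0.8604): product = 0.6072
After component 5 (R=0.8472): product = 0.5144
R_sys = 0.5144

0.5144


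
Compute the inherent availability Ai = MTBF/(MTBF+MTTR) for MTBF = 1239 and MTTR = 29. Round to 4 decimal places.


MTBF = 1239
MTTR = 29
MTBF + MTTR = 1268
Ai = 1239 / 1268
Ai = 0.9771

0.9771


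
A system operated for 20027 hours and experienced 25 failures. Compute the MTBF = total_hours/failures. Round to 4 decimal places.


total_hours = 20027
failures = 25
MTBF = 20027 / 25
MTBF = 801.08

801.08


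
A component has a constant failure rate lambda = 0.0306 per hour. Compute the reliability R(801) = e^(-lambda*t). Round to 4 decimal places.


lambda = 0.0306
t = 801
lambda * t = 24.5106
R(t) = e^(-24.5106)
R(t) = 0.0

0.0


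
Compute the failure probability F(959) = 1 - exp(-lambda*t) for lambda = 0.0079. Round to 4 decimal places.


lambda = 0.0079, t = 959
lambda * t = 7.5761
exp(-7.5761) = 0.0005
F(t) = 1 - 0.0005
F(t) = 0.9995

0.9995


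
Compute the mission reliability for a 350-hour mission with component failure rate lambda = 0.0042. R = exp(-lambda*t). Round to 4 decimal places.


lambda = 0.0042
mission_time = 350
lambda * t = 0.0042 * 350 = 1.47
R = exp(-1.47)
R = 0.2299

0.2299


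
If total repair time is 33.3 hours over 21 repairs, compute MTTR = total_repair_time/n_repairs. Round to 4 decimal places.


total_repair_time = 33.3
n_repairs = 21
MTTR = 33.3 / 21
MTTR = 1.5857

1.5857


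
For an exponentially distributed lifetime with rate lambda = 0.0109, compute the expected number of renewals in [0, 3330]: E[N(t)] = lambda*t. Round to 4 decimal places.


lambda = 0.0109
t = 3330
E[N(t)] = lambda * t
E[N(t)] = 0.0109 * 3330
E[N(t)] = 36.297

36.297


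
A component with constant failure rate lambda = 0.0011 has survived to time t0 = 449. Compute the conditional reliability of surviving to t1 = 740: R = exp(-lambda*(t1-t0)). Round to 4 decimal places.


lambda = 0.0011
t0 = 449, t1 = 740
t1 - t0 = 291
lambda * (t1-t0) = 0.0011 * 291 = 0.3201
R = exp(-0.3201)
R = 0.7261

0.7261


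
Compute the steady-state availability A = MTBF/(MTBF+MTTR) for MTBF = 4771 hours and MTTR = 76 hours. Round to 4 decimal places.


MTBF = 4771
MTTR = 76
MTBF + MTTR = 4847
A = 4771 / 4847
A = 0.9843

0.9843


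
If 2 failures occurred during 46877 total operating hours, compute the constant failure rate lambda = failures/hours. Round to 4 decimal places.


failures = 2
total_hours = 46877
lambda = 2 / 46877
lambda = 0.0

0.0


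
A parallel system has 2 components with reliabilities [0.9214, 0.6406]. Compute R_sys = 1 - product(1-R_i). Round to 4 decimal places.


Components: [0.9214, 0.6406]
(1 - 0.9214) = 0.0786, running product = 0.0786
(1 - 0.6406) = 0.3594, running product = 0.0282
Product of (1-R_i) = 0.0282
R_sys = 1 - 0.0282 = 0.9718

0.9718


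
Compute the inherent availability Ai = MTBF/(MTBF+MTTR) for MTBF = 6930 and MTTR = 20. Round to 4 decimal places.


MTBF = 6930
MTTR = 20
MTBF + MTTR = 6950
Ai = 6930 / 6950
Ai = 0.9971

0.9971


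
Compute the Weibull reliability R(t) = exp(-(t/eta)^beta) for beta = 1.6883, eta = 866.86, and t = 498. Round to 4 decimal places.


beta = 1.6883, eta = 866.86, t = 498
t/eta = 498 / 866.86 = 0.5745
(t/eta)^beta = 0.5745^1.6883 = 0.3923
R(t) = exp(-0.3923)
R(t) = 0.6755

0.6755


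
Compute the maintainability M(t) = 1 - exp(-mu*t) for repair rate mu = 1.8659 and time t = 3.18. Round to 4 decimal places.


mu = 1.8659, t = 3.18
mu * t = 1.8659 * 3.18 = 5.9336
exp(-5.9336) = 0.0026
M(t) = 1 - 0.0026
M(t) = 0.9974

0.9974


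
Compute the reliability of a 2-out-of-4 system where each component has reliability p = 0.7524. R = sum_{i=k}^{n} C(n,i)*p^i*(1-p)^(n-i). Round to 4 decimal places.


k = 2, n = 4, p = 0.7524
i=2: C(4,2)=6 * 0.7524^2 * 0.2476^2 = 0.2082
i=3: C(4,3)=4 * 0.7524^3 * 0.2476^1 = 0.4218
i=4: C(4,4)=1 * 0.7524^4 * 0.2476^0 = 0.3205
R = sum of terms = 0.9506

0.9506


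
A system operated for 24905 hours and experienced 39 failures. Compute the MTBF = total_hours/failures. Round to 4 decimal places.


total_hours = 24905
failures = 39
MTBF = 24905 / 39
MTBF = 638.5897

638.5897


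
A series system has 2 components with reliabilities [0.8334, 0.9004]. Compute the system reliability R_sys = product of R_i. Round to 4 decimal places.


Components: [0.8334, 0.9004]
After component 1 (R=0.8334): product = 0.8334
After component 2 (R=0.9004): product = 0.7504
R_sys = 0.7504

0.7504


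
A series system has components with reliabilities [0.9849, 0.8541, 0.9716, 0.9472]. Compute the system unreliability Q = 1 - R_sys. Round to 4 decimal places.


Components: [0.9849, 0.8541, 0.9716, 0.9472]
After component 1: product = 0.9849
After component 2: product = 0.8412
After component 3: product = 0.8173
After component 4: product = 0.7742
R_sys = 0.7742
Q = 1 - 0.7742 = 0.2258

0.2258


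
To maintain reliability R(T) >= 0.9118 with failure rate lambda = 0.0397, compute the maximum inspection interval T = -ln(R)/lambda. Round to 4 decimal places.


R_target = 0.9118
lambda = 0.0397
-ln(0.9118) = 0.0923
T = 0.0923 / 0.0397
T = 2.3258

2.3258


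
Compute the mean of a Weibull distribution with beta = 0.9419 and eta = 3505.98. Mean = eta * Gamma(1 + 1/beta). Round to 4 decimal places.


beta = 0.9419, eta = 3505.98
1/beta = 1.0617
1 + 1/beta = 2.0617
Gamma(2.0617) = 1.0277
Mean = 3505.98 * 1.0277
Mean = 3602.9771

3602.9771


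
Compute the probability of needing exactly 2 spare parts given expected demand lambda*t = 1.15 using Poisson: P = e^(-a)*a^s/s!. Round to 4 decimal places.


a = 1.15, s = 2
e^(-a) = e^(-1.15) = 0.3166
a^s = 1.15^2 = 1.3225
s! = 2
P = 0.3166 * 1.3225 / 2
P = 0.2094

0.2094


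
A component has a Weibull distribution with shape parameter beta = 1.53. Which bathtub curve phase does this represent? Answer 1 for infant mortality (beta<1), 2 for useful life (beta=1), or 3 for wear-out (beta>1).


beta = 1.53
Compare beta to 1:
beta < 1 => infant mortality (phase 1)
beta = 1 => useful life (phase 2)
beta > 1 => wear-out (phase 3)
Since beta = 1.53, this is wear-out (increasing failure rate)
Phase = 3

3


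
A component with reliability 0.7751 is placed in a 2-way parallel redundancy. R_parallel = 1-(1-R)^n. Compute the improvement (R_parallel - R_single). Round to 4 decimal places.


R_single = 0.7751, n = 2
1 - R_single = 0.2249
(1 - R_single)^n = 0.2249^2 = 0.0506
R_parallel = 1 - 0.0506 = 0.9494
Improvement = 0.9494 - 0.7751
Improvement = 0.1743

0.1743


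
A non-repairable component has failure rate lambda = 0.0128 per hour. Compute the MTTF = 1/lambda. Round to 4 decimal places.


lambda = 0.0128
MTTF = 1 / 0.0128
MTTF = 78.125

78.125


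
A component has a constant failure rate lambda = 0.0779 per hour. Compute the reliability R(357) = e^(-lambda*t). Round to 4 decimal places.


lambda = 0.0779
t = 357
lambda * t = 27.8103
R(t) = e^(-27.8103)
R(t) = 0.0

0.0


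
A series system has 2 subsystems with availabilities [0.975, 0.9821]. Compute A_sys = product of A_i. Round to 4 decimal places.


Subsystems: [0.975, 0.9821]
After subsystem 1 (A=0.975): product = 0.975
After subsystem 2 (A=0.9821): product = 0.9575
A_sys = 0.9575

0.9575


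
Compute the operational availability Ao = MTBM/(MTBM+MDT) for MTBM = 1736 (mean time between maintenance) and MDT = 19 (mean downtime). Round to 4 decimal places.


MTBM = 1736
MDT = 19
MTBM + MDT = 1755
Ao = 1736 / 1755
Ao = 0.9892

0.9892


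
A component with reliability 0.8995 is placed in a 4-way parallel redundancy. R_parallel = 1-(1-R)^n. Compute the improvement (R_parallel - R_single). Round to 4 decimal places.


R_single = 0.8995, n = 4
1 - R_single = 0.1005
(1 - R_single)^n = 0.1005^4 = 0.0001
R_parallel = 1 - 0.0001 = 0.9999
Improvement = 0.9999 - 0.8995
Improvement = 0.1004

0.1004


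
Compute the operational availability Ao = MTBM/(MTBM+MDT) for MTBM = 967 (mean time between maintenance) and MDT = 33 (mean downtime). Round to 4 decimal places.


MTBM = 967
MDT = 33
MTBM + MDT = 1000
Ao = 967 / 1000
Ao = 0.967

0.967


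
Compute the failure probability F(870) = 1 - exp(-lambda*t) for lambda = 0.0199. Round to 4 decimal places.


lambda = 0.0199, t = 870
lambda * t = 17.313
exp(-17.313) = 0.0
F(t) = 1 - 0.0
F(t) = 1.0

1.0


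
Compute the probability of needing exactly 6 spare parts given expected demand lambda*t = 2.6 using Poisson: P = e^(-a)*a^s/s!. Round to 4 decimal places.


a = 2.6, s = 6
e^(-a) = e^(-2.6) = 0.0743
a^s = 2.6^6 = 308.9158
s! = 720
P = 0.0743 * 308.9158 / 720
P = 0.0319

0.0319


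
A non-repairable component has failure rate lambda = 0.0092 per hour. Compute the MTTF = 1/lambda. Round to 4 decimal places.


lambda = 0.0092
MTTF = 1 / 0.0092
MTTF = 108.6957

108.6957


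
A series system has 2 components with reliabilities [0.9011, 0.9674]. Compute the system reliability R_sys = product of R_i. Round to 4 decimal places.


Components: [0.9011, 0.9674]
After component 1 (R=0.9011): product = 0.9011
After component 2 (R=0.9674): product = 0.8717
R_sys = 0.8717

0.8717


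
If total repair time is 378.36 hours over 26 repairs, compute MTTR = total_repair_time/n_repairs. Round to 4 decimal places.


total_repair_time = 378.36
n_repairs = 26
MTTR = 378.36 / 26
MTTR = 14.5523

14.5523


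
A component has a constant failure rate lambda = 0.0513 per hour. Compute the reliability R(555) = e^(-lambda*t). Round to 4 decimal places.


lambda = 0.0513
t = 555
lambda * t = 28.4715
R(t) = e^(-28.4715)
R(t) = 0.0

0.0


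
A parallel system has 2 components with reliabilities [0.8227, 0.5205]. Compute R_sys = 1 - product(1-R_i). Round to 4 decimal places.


Components: [0.8227, 0.5205]
(1 - 0.8227) = 0.1773, running product = 0.1773
(1 - 0.5205) = 0.4795, running product = 0.085
Product of (1-R_i) = 0.085
R_sys = 1 - 0.085 = 0.915

0.915


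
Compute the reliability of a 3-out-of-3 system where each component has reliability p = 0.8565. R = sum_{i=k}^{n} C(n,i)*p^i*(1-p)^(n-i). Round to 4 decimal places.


k = 3, n = 3, p = 0.8565
i=3: C(3,3)=1 * 0.8565^3 * 0.1435^0 = 0.6283
R = sum of terms = 0.6283

0.6283


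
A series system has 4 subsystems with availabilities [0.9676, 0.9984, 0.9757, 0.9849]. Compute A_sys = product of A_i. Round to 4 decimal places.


Subsystems: [0.9676, 0.9984, 0.9757, 0.9849]
After subsystem 1 (A=0.9676): product = 0.9676
After subsystem 2 (A=0.9984): product = 0.9661
After subsystem 3 (A=0.9757): product = 0.9426
After subsystem 4 (A=0.9849): product = 0.9283
A_sys = 0.9283

0.9283


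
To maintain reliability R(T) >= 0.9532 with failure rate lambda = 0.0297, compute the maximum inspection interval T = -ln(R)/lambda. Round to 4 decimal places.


R_target = 0.9532
lambda = 0.0297
-ln(0.9532) = 0.0479
T = 0.0479 / 0.0297
T = 1.6138

1.6138


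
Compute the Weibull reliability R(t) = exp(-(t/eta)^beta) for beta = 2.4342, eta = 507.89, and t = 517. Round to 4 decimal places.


beta = 2.4342, eta = 507.89, t = 517
t/eta = 517 / 507.89 = 1.0179
(t/eta)^beta = 1.0179^2.4342 = 1.0442
R(t) = exp(-1.0442)
R(t) = 0.352

0.352


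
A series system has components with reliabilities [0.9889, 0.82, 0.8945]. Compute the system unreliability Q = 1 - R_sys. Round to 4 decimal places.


Components: [0.9889, 0.82, 0.8945]
After component 1: product = 0.9889
After component 2: product = 0.8109
After component 3: product = 0.7253
R_sys = 0.7253
Q = 1 - 0.7253 = 0.2747

0.2747


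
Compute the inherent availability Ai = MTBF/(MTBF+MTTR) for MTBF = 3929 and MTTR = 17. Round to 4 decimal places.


MTBF = 3929
MTTR = 17
MTBF + MTTR = 3946
Ai = 3929 / 3946
Ai = 0.9957

0.9957


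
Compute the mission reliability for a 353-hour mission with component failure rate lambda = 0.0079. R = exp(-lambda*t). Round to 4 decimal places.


lambda = 0.0079
mission_time = 353
lambda * t = 0.0079 * 353 = 2.7887
R = exp(-2.7887)
R = 0.0615

0.0615


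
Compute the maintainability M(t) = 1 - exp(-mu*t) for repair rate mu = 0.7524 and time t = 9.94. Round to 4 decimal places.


mu = 0.7524, t = 9.94
mu * t = 0.7524 * 9.94 = 7.4789
exp(-7.4789) = 0.0006
M(t) = 1 - 0.0006
M(t) = 0.9994

0.9994


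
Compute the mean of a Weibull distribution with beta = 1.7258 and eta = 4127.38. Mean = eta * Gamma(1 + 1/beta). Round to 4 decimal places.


beta = 1.7258, eta = 4127.38
1/beta = 0.5794
1 + 1/beta = 1.5794
Gamma(1.5794) = 0.8914
Mean = 4127.38 * 0.8914
Mean = 3679.0043

3679.0043


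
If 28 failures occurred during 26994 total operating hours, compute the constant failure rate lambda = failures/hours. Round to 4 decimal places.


failures = 28
total_hours = 26994
lambda = 28 / 26994
lambda = 0.001

0.001


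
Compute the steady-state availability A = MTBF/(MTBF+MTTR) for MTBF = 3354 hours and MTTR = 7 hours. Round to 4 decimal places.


MTBF = 3354
MTTR = 7
MTBF + MTTR = 3361
A = 3354 / 3361
A = 0.9979

0.9979


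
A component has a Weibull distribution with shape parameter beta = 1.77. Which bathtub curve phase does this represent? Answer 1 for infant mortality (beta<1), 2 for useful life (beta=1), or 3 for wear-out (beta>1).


beta = 1.77
Compare beta to 1:
beta < 1 => infant mortality (phase 1)
beta = 1 => useful life (phase 2)
beta > 1 => wear-out (phase 3)
Since beta = 1.77, this is wear-out (increasing failure rate)
Phase = 3

3


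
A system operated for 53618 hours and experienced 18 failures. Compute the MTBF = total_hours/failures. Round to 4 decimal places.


total_hours = 53618
failures = 18
MTBF = 53618 / 18
MTBF = 2978.7778

2978.7778


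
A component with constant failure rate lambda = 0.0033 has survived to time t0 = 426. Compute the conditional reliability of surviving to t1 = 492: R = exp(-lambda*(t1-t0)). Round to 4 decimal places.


lambda = 0.0033
t0 = 426, t1 = 492
t1 - t0 = 66
lambda * (t1-t0) = 0.0033 * 66 = 0.2178
R = exp(-0.2178)
R = 0.8043

0.8043


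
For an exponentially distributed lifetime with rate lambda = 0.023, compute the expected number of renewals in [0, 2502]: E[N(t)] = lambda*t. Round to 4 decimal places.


lambda = 0.023
t = 2502
E[N(t)] = lambda * t
E[N(t)] = 0.023 * 2502
E[N(t)] = 57.546

57.546


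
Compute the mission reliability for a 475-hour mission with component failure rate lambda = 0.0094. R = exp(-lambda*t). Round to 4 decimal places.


lambda = 0.0094
mission_time = 475
lambda * t = 0.0094 * 475 = 4.465
R = exp(-4.465)
R = 0.0115

0.0115


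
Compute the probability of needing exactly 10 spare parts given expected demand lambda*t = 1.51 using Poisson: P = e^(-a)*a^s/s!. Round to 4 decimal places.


a = 1.51, s = 10
e^(-a) = e^(-1.51) = 0.2209
a^s = 1.51^10 = 61.6268
s! = 3628800
P = 0.2209 * 61.6268 / 3628800
P = 0.0

0.0


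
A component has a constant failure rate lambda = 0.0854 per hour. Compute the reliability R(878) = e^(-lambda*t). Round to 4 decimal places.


lambda = 0.0854
t = 878
lambda * t = 74.9812
R(t) = e^(-74.9812)
R(t) = 0.0

0.0


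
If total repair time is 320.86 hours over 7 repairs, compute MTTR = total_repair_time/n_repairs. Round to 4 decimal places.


total_repair_time = 320.86
n_repairs = 7
MTTR = 320.86 / 7
MTTR = 45.8371

45.8371


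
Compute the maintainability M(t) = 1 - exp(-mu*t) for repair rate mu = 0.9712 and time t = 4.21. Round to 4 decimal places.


mu = 0.9712, t = 4.21
mu * t = 0.9712 * 4.21 = 4.0888
exp(-4.0888) = 0.0168
M(t) = 1 - 0.0168
M(t) = 0.9832

0.9832


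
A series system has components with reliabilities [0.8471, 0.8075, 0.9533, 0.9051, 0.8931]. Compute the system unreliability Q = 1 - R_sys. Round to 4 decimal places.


Components: [0.8471, 0.8075, 0.9533, 0.9051, 0.8931]
After component 1: product = 0.8471
After component 2: product = 0.684
After component 3: product = 0.6521
After component 4: product = 0.5902
After component 5: product = 0.5271
R_sys = 0.5271
Q = 1 - 0.5271 = 0.4729

0.4729


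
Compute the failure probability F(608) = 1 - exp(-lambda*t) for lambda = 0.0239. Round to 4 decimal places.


lambda = 0.0239, t = 608
lambda * t = 14.5312
exp(-14.5312) = 0.0
F(t) = 1 - 0.0
F(t) = 1.0

1.0


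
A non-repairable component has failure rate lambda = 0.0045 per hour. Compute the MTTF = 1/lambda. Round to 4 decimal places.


lambda = 0.0045
MTTF = 1 / 0.0045
MTTF = 222.2222

222.2222


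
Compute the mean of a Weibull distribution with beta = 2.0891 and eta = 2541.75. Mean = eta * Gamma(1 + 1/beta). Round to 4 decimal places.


beta = 2.0891, eta = 2541.75
1/beta = 0.4787
1 + 1/beta = 1.4787
Gamma(1.4787) = 0.8857
Mean = 2541.75 * 0.8857
Mean = 2251.2967

2251.2967
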